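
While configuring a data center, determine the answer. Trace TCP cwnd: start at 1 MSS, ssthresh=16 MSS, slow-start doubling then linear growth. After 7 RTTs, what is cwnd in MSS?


RTT 0: cwnd = 1 MSS (initial)
RTT 1: cwnd = 2 MSS (slow start, doubled)
RTT 2: cwnd = 4 MSS (slow start, doubled)
RTT 3: cwnd = 8 MSS (slow start, doubled)
RTT 4: cwnd = 16 MSS (slow start, doubled)
RTT 5: cwnd = 17 MSS (congestion avoidance, +1)
RTT 6: cwnd = 18 MSS (congestion avoidance, +1)
RTT 7: cwnd = 19 MSS (congestion avoidance, +1)

19


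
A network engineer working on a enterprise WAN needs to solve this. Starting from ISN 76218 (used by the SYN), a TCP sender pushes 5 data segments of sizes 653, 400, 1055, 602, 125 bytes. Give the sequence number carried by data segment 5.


The SYN occupies sequence number ISN = 76218, so the first data byte is ISN + 1 = 76219.
SEQ of data segment i = (ISN + 1) + sum of payload sizes of segments 1..i-1.
Segment 1: SEQ = 76219, payload = 653 bytes
Segment 2: SEQ = 76872, payload = 400 bytes
Segment 3: SEQ = 77272, payload = 1055 bytes
Segment 4: SEQ = 78327, payload = 602 bytes
Segment 5: SEQ = 78929, payload = 125 bytes
SEQ of segment 5 = 76219 + 653 + 400 + 1055 + 602 = 78929

78929


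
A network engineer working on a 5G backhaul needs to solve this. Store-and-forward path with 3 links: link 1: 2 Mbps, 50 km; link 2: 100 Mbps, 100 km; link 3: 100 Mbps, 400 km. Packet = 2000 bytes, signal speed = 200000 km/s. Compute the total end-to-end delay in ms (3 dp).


Packet = 2000 bytes = 16000 bits. Store-and-forward: sum (t_trans + t_prop) per link.
Link 1: t_trans = 16000/(2*10^6) s = 8.0000 ms; t_prop = 50/200000 s = 0.2500 ms; subtotal = 8.2500 ms
Link 2: t_trans = 16000/(100*10^6) s = 0.1600 ms; t_prop = 100/200000 s = 0.5000 ms; subtotal = 0.6600 ms
Link 3: t_trans = 16000/(100*10^6) s = 0.1600 ms; t_prop = 400/200000 s = 2.0000 ms; subtotal = 2.1600 ms
End-to-end = 8.2500 + 0.6600 + 2.1600 = 11.0700 ms -> 11.070 ms (3 dp)

11.070


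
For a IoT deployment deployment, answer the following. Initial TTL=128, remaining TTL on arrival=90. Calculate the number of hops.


Given: initial TTL = 128, received TTL = 90
Hops = initial TTL - received TTL
Hops = 128 - 90 = 38

38


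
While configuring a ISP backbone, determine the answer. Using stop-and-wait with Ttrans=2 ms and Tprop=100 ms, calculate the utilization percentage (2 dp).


Given: Ttrans = 2 ms, Tprop = 100 ms
RTT = 2 * Tprop = 2 * 100 = 200 ms
U = Ttrans / (Ttrans + RTT)
U = 2 / (2 + 200)
U = 2 / 202 = 0.009901
U% = 0.99%

0.99


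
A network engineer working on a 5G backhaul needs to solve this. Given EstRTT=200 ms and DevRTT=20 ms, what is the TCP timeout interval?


Given: EstRTT = 200 ms, DevRTT = 20 ms
Timeout = EstRTT + 4 * DevRTT
4 * DevRTT = 4 * 20 = 80
Timeout = 200 + 80 = 280 ms

280


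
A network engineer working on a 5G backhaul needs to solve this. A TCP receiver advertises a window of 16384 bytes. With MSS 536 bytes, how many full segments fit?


Given: RWND = 16384 bytes, MSS = 536 bytes
Full segments = floor(RWND / MSS)
Full segments = floor(16384 / 536)
Full segments = floor(30.5672) = 30

30


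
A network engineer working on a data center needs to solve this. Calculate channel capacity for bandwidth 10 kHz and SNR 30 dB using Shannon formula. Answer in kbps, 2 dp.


Given: B = 10 kHz, SNR = 30 dB
SNR linear = 10^(30/10) = 1000
1 + SNR = 1001
log2(1001) = 9.9672262588
C = 10 * 1000 * 9.9672262588 = 99672.2626 bps
C = 99.672263 kbps -> 99.67 kbps (2 dp)

99.67


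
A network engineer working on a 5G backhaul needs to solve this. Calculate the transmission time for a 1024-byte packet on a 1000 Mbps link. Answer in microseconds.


Given: packet = 1024 bytes, bandwidth = 1000 Mbps
Packet in bits = 1024 * 8 = 8192 bits
Bandwidth = 1000 * 10^6 = 1000000000 bps
Time = 8192 / 1000000000 seconds
Time in us = 8192 * 10^6 / 1000000000 = 8.192

8.192


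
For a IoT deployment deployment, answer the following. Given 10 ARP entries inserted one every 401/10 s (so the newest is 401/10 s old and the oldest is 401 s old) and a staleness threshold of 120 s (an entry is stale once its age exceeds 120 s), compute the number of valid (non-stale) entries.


Ages are k * 401/10 s for k = 1..10 (spacing = 40.1000 s).
Entry k is valid iff k * 401/10 <= 120 iff k <= 10 * 120 / 401 = 2.9925
n_valid = floor(2.9925) = 2
(n_stale = 10 - 2 = 8)

2


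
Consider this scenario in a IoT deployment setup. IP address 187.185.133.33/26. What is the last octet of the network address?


Given: IP = 187.185.133.33, prefix = /26
Subnet mask = 255.255.255.192
Last octet of IP: 33
Last octet of mask: 192
Network last octet = 33 AND 192 = 0

0


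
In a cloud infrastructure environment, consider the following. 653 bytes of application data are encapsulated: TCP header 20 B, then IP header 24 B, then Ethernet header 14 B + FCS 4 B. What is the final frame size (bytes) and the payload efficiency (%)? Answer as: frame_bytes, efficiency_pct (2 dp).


TCP segment = 653 + 20 = 673 B
IP packet = 673 + 24 = 697 B
Ethernet frame = 697 + 14 + 4 = 715 B
Efficiency = app / frame = 653 / 715 = 0.913287 = 91.3287% -> 91.33% (2 dp)

715, 91.33


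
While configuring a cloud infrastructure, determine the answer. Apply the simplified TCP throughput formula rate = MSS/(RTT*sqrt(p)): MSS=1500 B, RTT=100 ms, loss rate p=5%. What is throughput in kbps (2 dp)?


Given: MSS = 1500 bytes, RTT = 100 ms, loss = 5%
RTT in seconds = 100 / 1000 = 0.1
Loss rate = 5% = 0.05
sqrt(loss) = sqrt(0.05) = 0.223606797750
Throughput (bytes/s) = 1500 / (0.1 * 0.223606797750) = 67082.0393
Throughput (kbps) = 67082.0393 * 8 / 1000 = 536.656315 -> 536.66 kbps (2 dp)

536.66


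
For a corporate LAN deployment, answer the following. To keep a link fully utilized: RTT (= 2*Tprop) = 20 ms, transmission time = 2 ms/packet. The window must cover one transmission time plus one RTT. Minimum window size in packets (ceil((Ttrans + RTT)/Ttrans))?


Given: Ttrans = 2 ms, RTT = 20 ms (= 2 * Tprop, Tprop = 10 ms)
Time until first ACK returns = Ttrans + RTT = 2 + 20 = 22 ms
Need W * Ttrans >= Ttrans + RTT  ->  W >= (Ttrans + RTT) / Ttrans
(Ttrans + RTT) / Ttrans = 22 / 2 = 11
W_min = ceil(11) = 11

11


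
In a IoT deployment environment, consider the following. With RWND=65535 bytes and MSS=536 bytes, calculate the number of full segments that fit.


Given: RWND = 65535 bytes, MSS = 536 bytes
Full segments = floor(RWND / MSS)
Full segments = floor(65535 / 536)
Full segments = floor(122.2668) = 122

122


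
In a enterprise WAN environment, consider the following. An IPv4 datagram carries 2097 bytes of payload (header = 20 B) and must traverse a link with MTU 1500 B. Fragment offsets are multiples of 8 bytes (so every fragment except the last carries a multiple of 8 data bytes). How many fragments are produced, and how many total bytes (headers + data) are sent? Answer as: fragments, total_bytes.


Max data per non-final fragment = floor((MTU - header)/8)*8 = floor((1500 - 20)/8)*8 = floor(1480/8)*8 = 1480 B
Final fragment needs no 8-byte alignment: it can carry up to MTU - header = 1480 B
Non-final fragments needed = ceil((payload - 1480) / 1480) = ceil(617/1480) = ceil(0.4169) = 1
Number of fragments = 1 + 1 = 2
Fragment sizes (data): 1 * 1480 B + 617 B (last, 617 <= 1480 OK)
Total bytes sent = payload + n_frags * header = 2097 + 2*20 = 2097 + 40 = 2137 B

2, 2137


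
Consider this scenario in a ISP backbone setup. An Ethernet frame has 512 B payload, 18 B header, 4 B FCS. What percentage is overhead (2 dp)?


Given: payload = 512 B, header = 18 B, trailer = 4 B
Overhead bytes = header + trailer = 18 + 4 = 22
Total frame = payload + overhead = 512 + 22 = 534
Overhead % = 22 / 534 * 100 = 4.1199% -> 4.12% (2 dp)

4.12


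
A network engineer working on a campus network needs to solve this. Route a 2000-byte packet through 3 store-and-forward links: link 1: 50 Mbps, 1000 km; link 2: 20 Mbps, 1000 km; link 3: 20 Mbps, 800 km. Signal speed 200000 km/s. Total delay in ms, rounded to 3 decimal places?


Packet = 2000 bytes = 16000 bits. Store-and-forward: sum (t_trans + t_prop) per link.
Link 1: t_trans = 16000/(50*10^6) s = 0.3200 ms; t_prop = 1000/200000 s = 5.0000 ms; subtotal = 5.3200 ms
Link 2: t_trans = 16000/(20*10^6) s = 0.8000 ms; t_prop = 1000/200000 s = 5.0000 ms; subtotal = 5.8000 ms
Link 3: t_trans = 16000/(20*10^6) s = 0.8000 ms; t_prop = 800/200000 s = 4.0000 ms; subtotal = 4.8000 ms
End-to-end = 5.3200 + 5.8000 + 4.8000 = 15.9200 ms -> 15.920 ms (3 dp)

15.920


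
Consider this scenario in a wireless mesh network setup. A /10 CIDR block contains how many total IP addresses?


Given: CIDR prefix /10
Host bits = 32 - 10 = 22
Total addresses = 2^22 = 4194304

4194304


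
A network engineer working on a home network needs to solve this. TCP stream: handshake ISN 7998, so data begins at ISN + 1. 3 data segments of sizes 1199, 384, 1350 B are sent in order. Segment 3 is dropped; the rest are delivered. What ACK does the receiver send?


SYN uses sequence number 7998; first data byte = ISN + 1 = 7999.
Segment 1: SEQ = 7999, len = 1199 B, covers [7999, 9197]
Segment 2: SEQ = 9198, len = 384 B, covers [9198, 9581]
Segment 3: SEQ = 9582, len = 1350 B, covers [9582, 10931] [LOST]
In-order data received: bytes [7999, 9581] (segments 1..2).
Segment 3 missing -> gap begins at byte 9582.
Cumulative ACK = next expected in-order byte = 7999 + 1199 + 384 = 9582

9582


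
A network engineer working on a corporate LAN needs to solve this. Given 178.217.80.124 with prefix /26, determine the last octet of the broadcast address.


Given: IP = 178.217.80.124, prefix = /26
Host bits = 32 - 26 = 6
Network last octet = 124 AND mask = 64
Host part size = 2^6 - 1 = 63
Broadcast last octet = 64 OR 63 = 127

127


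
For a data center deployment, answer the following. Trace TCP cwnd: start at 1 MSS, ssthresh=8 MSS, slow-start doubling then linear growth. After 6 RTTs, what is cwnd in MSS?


RTT 0: cwnd = 1 MSS (initial)
RTT 1: cwnd = 2 MSS (slow start, doubled)
RTT 2: cwnd = 4 MSS (slow start, doubled)
RTT 3: cwnd = 8 MSS (slow start, doubled)
RTT 4: cwnd = 9 MSS (congestion avoidance, +1)
RTT 5: cwnd = 10 MSS (congestion avoidance, +1)
RTT 6: cwnd = 11 MSS (congestion avoidance, +1)

11


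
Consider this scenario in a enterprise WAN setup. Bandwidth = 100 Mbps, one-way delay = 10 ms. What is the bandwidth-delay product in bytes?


Given: bandwidth = 100 Mbps, delay = 10 ms
BDP in bits = 100 * 10^6 * 10 / 1000
BDP in bits = 1000000
BDP in bytes = 1000000 / 8 = 125000

125000


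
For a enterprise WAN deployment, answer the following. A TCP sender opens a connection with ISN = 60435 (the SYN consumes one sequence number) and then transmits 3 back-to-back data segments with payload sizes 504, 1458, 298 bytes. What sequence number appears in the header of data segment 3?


The SYN occupies sequence number ISN = 60435, so the first data byte is ISN + 1 = 60436.
SEQ of data segment i = (ISN + 1) + sum of payload sizes of segments 1..i-1.
Segment 1: SEQ = 60436, payload = 504 bytes
Segment 2: SEQ = 60940, payload = 1458 bytes
Segment 3: SEQ = 62398, payload = 298 bytes
SEQ of segment 3 = 60436 + 504 + 1458 = 62398

62398


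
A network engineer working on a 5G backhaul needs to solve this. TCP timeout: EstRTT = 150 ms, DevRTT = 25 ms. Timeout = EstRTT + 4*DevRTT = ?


Given: EstRTT = 150 ms, DevRTT = 25 ms
Timeout = EstRTT + 4 * DevRTT
4 * DevRTT = 4 * 25 = 100
Timeout = 150 + 100 = 250 ms

250


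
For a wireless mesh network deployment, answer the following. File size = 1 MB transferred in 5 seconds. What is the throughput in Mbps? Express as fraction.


Given: file = 1 MB, time = 5 s
File in Mb = 1 * 8 = 8 Mb
Throughput = 8 / 5 Mbps
Throughput = 8/5 Mbps

8/5


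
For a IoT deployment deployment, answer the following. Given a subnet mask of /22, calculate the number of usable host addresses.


Given: subnet mask /22
Host bits = 32 - 22 = 10
Total addresses = 2^10 = 1024
Usable hosts = 1024 - 2 (network + broadcast) = 1022

1022


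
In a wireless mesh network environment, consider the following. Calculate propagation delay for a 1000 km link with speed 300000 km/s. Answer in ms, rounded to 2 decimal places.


Given: distance = 1000 km, speed = 300000 km/s
Delay = distance / speed = 1000 / 300000 seconds
Delay in ms = 1000 * 1000 / 300000
Delay = 3.3333 ms
Rounded to 2 dp = 3.33 ms

3.33


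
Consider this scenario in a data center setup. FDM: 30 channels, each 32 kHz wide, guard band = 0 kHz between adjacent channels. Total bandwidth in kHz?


Given: 30 channels, 32 kHz each, guard = 0 kHz
Channel bandwidth = 30 * 32 = 960 kHz
Guard bands = 29 gaps * 0 kHz = 0 kHz
Total = 960 + 0 = 960 kHz

960


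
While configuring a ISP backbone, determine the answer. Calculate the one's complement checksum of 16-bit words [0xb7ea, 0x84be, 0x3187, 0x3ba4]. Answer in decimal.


Given words: [0xb7ea, 0x84be, 0x3187, 0x3ba4]
Step 1: Sum all words
Raw sum = 47082 + 33982 + 12679 + 15268 = 109011
Step 2: Fold carry: (43475 + 1) = 43476
One's complement = ~43476 & 0xFFFF = 22059

22059


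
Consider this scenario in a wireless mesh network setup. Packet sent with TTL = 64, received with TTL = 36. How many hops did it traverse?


Given: initial TTL = 64, received TTL = 36
Hops = initial TTL - received TTL
Hops = 64 - 36 = 28

28


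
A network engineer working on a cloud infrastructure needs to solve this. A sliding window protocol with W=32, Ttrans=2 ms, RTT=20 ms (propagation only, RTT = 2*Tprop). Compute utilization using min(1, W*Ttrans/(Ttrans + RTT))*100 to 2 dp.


Given: W = 32, Ttrans = 2 ms, RTT = 20 ms (= 2 * Tprop, Tprop = 10 ms)
Cycle time = Ttrans + RTT = 2 + 20 = 22 ms (first packet sent until its ACK returns)
W * Ttrans = 32 * 2 = 64 ms of sending per cycle
W * Ttrans / (Ttrans + RTT) = 64 / 22 = 2.909091
U = min(1, 2.909091) = 1.000000
U% = 100.00%

100.00


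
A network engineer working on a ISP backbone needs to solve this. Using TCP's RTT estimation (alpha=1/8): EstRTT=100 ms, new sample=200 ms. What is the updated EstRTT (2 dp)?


Given: EstRTT = 100 ms, SampleRTT = 200 ms, alpha = 1/8
New EstRTT = (1 - alpha) * EstRTT + alpha * SampleRTT
(7/8) * 100 = 87.5
(1/8) * 200 = 25
New EstRTT = 87.5 + 25 = 112.5 ms -> 112.50 ms (2 dp)

112.50


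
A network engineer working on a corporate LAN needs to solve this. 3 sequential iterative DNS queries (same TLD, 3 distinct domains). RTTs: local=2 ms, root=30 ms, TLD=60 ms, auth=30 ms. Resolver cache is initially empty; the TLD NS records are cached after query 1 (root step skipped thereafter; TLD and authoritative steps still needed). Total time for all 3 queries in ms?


Lookup 1 (cold cache): local + root + TLD + auth = 2 + 30 + 60 + 30 = 122 ms
Lookups 2..3 (TLD NS cached -> skip root; new domain -> still ask TLD and auth): local + TLD + auth = 2 + 60 + 30 = 92 ms each
Remaining 2 lookups: 2 * 92 = 184 ms
Total = 122 + 184 = 306 ms

306


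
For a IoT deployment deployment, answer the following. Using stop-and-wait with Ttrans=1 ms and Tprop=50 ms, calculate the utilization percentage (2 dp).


Given: Ttrans = 1 ms, Tprop = 50 ms
RTT = 2 * Tprop = 2 * 50 = 100 ms
U = Ttrans / (Ttrans + RTT)
U = 1 / (1 + 100)
U = 1 / 101 = 0.009901
U% = 0.99%

0.99


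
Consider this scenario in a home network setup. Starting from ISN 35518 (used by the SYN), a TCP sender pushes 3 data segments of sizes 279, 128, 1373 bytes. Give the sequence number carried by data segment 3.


The SYN occupies sequence number ISN = 35518, so the first data byte is ISN + 1 = 35519.
SEQ of data segment i = (ISN + 1) + sum of payload sizes of segments 1..i-1.
Segment 1: SEQ = 35519, payload = 279 bytes
Segment 2: SEQ = 35798, payload = 128 bytes
Segment 3: SEQ = 35926, payload = 1373 bytes
SEQ of segment 3 = 35519 + 279 + 128 = 35926

35926


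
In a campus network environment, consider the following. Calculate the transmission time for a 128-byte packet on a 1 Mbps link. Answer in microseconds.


Given: packet = 128 bytes, bandwidth = 1 Mbps
Packet in bits = 128 * 8 = 1024 bits
Bandwidth = 1 * 10^6 = 1000000 bps
Time = 1024 / 1000000 seconds
Time in us = 1024 * 10^6 / 1000000 = 1024

1024


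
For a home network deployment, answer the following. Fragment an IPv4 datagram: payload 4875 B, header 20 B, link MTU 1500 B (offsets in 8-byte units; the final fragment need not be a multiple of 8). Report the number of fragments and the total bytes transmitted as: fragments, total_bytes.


Max data per non-final fragment = floor((MTU - header)/8)*8 = floor((1500 - 20)/8)*8 = floor(1480/8)*8 = 1480 B
Final fragment needs no 8-byte alignment: it can carry up to MTU - header = 1480 B
Non-final fragments needed = ceil((payload - 1480) / 1480) = ceil(3395/1480) = ceil(2.2939) = 3
Number of fragments = 3 + 1 = 4
Fragment sizes (data): 3 * 1480 B + 435 B (last, 435 <= 1480 OK)
Total bytes sent = payload + n_frags * header = 4875 + 4*20 = 4875 + 80 = 4955 B

4, 4955


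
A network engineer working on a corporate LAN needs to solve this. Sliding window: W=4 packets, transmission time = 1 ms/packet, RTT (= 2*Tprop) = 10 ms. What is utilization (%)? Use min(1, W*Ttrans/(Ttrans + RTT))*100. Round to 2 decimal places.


Given: W = 4, Ttrans = 1 ms, RTT = 10 ms (= 2 * Tprop, Tprop = 5 ms)
Cycle time = Ttrans + RTT = 1 + 10 = 11 ms (first packet sent until its ACK returns)
W * Ttrans = 4 * 1 = 4 ms of sending per cycle
W * Ttrans / (Ttrans + RTT) = 4 / 11 = 0.363636
U = min(1, 0.363636) = 0.363636
U% = 36.36%

36.36


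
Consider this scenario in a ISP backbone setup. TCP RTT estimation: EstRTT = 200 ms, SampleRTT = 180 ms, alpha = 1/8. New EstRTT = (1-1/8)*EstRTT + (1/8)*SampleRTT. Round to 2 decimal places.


Given: EstRTT = 200 ms, SampleRTT = 180 ms, alpha = 1/8
New EstRTT = (1 - alpha) * EstRTT + alpha * SampleRTT
(7/8) * 200 = 175
(1/8) * 180 = 22.5
New EstRTT = 175 + 22.5 = 197.5 ms -> 197.50 ms (2 dp)

197.50


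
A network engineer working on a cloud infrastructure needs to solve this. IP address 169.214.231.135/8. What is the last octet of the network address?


Given: IP = 169.214.231.135, prefix = /8
Subnet mask = 255.0.0.0
Last octet of IP: 135
Last octet of mask: 0
Network last octet = 135 AND 0 = 0

0


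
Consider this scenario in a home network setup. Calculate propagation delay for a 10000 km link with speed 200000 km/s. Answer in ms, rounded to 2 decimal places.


Given: distance = 10000 km, speed = 200000 km/s
Delay = distance / speed = 10000 / 200000 seconds
Delay in ms = 10000 * 1000 / 200000
Delay = 50.0000 ms
Rounded to 2 dp = 50.00 ms

50.00


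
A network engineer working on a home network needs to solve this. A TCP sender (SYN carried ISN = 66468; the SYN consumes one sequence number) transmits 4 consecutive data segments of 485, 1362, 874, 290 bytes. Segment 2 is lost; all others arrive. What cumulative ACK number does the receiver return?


SYN uses sequence number 66468; first data byte = ISN + 1 = 66469.
Segment 1: SEQ = 66469, len = 485 B, covers [66469, 66953]
Segment 2: SEQ = 66954, len = 1362 B, covers [66954, 68315] [LOST]
Segment 3: SEQ = 68316, len = 874 B, covers [68316, 69189]
Segment 4: SEQ = 69190, len = 290 B, covers [69190, 69479]
In-order data received: bytes [66469, 66953] (segments 1..1).
Segment 2 missing -> gap begins at byte 66954; later segments buffered out of order.
Cumulative ACK = next expected in-order byte = 66469 + 485 = 66954

66954


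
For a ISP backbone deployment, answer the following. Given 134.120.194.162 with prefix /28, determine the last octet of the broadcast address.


Given: IP = 134.120.194.162, prefix = /28
Host bits = 32 - 28 = 4
Network last octet = 162 AND mask = 160
Host part size = 2^4 - 1 = 15
Broadcast last octet = 160 OR 15 = 175

175


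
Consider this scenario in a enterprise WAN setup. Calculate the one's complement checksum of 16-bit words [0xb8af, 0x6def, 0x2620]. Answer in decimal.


Given words: [0xb8af, 0x6def, 0x2620]
Step 1: Sum all words
Raw sum = 47279 + 28143 + 9760 = 85182
Step 2: Fold carry: (19646 + 1) = 19647
One's complement = ~19647 & 0xFFFF = 45888

45888


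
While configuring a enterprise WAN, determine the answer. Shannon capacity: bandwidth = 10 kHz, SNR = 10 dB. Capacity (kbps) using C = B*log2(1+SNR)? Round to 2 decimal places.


Given: B = 10 kHz, SNR = 10 dB
SNR linear = 10^(10/10) = 10
1 + SNR = 11
log2(11) = 3.4594316186
C = 10 * 1000 * 3.4594316186 = 34594.3162 bps
C = 34.594316 kbps -> 34.59 kbps (2 dp)

34.59


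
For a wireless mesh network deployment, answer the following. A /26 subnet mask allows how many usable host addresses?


Given: subnet mask /26
Host bits = 32 - 26 = 6
Total addresses = 2^6 = 64
Usable hosts = 64 - 2 (network + broadcast) = 62

62


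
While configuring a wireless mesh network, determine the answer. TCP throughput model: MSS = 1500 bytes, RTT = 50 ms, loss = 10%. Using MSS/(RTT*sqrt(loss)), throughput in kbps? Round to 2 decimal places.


Given: MSS = 1500 bytes, RTT = 50 ms, loss = 10%
RTT in seconds = 50 / 1000 = 0.05
Loss rate = 10% = 0.1
sqrt(loss) = sqrt(0.1) = 0.316227766017
Throughput (bytes/s) = 1500 / (0.05 * 0.316227766017) = 94868.3298
Throughput (kbps) = 94868.3298 * 8 / 1000 = 758.946638 -> 758.95 kbps (2 dp)

758.95


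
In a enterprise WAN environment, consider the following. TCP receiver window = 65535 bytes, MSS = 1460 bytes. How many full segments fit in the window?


Given: RWND = 65535 bytes, MSS = 1460 bytes
Full segments = floor(RWND / MSS)
Full segments = floor(65535 / 1460)
Full segments = floor(44.887) = 44

44


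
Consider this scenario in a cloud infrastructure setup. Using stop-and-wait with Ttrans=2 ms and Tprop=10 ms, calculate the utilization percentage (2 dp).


Given: Ttrans = 2 ms, Tprop = 10 ms
RTT = 2 * Tprop = 2 * 10 = 20 ms
U = Ttrans / (Ttrans + RTT)
U = 2 / (2 + 20)
U = 2 / 22 = 0.090909
U% = 9.09%

9.09


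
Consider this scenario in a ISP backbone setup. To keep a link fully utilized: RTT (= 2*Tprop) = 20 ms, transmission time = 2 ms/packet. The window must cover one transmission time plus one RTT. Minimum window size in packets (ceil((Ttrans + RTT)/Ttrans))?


Given: Ttrans = 2 ms, RTT = 20 ms (= 2 * Tprop, Tprop = 10 ms)
Time until first ACK returns = Ttrans + RTT = 2 + 20 = 22 ms
Need W * Ttrans >= Ttrans + RTT  ->  W >= (Ttrans + RTT) / Ttrans
(Ttrans + RTT) / Ttrans = 22 / 2 = 11
W_min = ceil(11) = 11

11


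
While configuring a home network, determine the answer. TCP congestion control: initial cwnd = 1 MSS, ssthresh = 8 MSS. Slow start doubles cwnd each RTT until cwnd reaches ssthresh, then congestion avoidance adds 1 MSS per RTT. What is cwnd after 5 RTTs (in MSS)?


RTT 0: cwnd = 1 MSS (initial)
RTT 1: cwnd = 2 MSS (slow start, doubled)
RTT 2: cwnd = 4 MSS (slow start, doubled)
RTT 3: cwnd = 8 MSS (slow start, doubled)
RTT 4: cwnd = 9 MSS (congestion avoidance, +1)
RTT 5: cwnd = 10 MSS (congestion avoidance, +1)

10


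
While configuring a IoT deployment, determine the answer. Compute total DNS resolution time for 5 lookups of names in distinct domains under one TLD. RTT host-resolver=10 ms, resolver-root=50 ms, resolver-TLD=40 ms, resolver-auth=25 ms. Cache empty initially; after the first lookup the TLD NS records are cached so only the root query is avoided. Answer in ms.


Lookup 1 (cold cache): local + root + TLD + auth = 10 + 50 + 40 + 25 = 125 ms
Lookups 2..5 (TLD NS cached -> skip root; new domain -> still ask TLD and auth): local + TLD + auth = 10 + 40 + 25 = 75 ms each
Remaining 4 lookups: 4 * 75 = 300 ms
Total = 125 + 300 = 425 ms

425


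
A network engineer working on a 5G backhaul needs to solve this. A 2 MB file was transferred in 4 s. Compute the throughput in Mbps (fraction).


Given: file = 2 MB, time = 4 s
File in Mb = 2 * 8 = 16 Mb
Throughput = 16 / 4 Mbps
Throughput = 4 Mbps

4


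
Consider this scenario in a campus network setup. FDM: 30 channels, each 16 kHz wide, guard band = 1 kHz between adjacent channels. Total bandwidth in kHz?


Given: 30 channels, 16 kHz each, guard = 1 kHz
Channel bandwidth = 30 * 16 = 480 kHz
Guard bands = 29 gaps * 1 kHz = 29 kHz
Total = 480 + 29 = 509 kHz

509


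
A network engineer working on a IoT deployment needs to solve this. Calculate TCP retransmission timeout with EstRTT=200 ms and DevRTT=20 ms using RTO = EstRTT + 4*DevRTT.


Given: EstRTT = 200 ms, DevRTT = 20 ms
Timeout = EstRTT + 4 * DevRTT
4 * DevRTT = 4 * 20 = 80
Timeout = 200 + 80 = 280 ms

280


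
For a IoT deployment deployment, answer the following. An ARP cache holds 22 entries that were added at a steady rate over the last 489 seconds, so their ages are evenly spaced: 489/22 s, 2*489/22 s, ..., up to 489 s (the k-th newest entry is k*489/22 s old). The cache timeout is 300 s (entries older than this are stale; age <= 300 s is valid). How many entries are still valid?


Ages are k * 489/22 s for k = 1..22 (spacing = 22.2273 s).
Entry k is valid iff k * 489/22 <= 300 iff k <= 22 * 300 / 489 = 13.4969
n_valid = floor(13.4969) = 13
(n_stale = 22 - 13 = 9)

13


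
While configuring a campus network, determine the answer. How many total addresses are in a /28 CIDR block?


Given: CIDR prefix /28
Host bits = 32 - 28 = 4
Total addresses = 2^4 = 16

16


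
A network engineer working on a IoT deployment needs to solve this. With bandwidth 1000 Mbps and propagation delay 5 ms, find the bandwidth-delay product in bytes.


Given: bandwidth = 1000 Mbps, delay = 5 ms
BDP in bits = 1000 * 10^6 * 5 / 1000
BDP in bits = 5000000
BDP in bytes = 5000000 / 8 = 625000

625000


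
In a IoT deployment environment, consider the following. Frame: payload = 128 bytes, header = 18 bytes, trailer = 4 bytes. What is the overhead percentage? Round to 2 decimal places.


Given: payload = 128 B, header = 18 B, trailer = 4 B
Overhead bytes = header + trailer = 18 + 4 = 22
Total frame = payload + overhead = 128 + 22 = 150
Overhead % = 22 / 150 * 100 = 14.6667% -> 14.67% (2 dp)

14.67


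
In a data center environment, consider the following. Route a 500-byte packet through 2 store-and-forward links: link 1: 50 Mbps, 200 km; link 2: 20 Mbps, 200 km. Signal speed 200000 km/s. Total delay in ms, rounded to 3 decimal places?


Packet = 500 bytes = 4000 bits. Store-and-forward: sum (t_trans + t_prop) per link.
Link 1: t_trans = 4000/(50*10^6) s = 0.0800 ms; t_prop = 200/200000 s = 1.0000 ms; subtotal = 1.0800 ms
Link 2: t_trans = 4000/(20*10^6) s = 0.2000 ms; t_prop = 200/200000 s = 1.0000 ms; subtotal = 1.2000 ms
End-to-end = 1.0800 + 1.2000 = 2.2800 ms -> 2.280 ms (3 dp)

2.280


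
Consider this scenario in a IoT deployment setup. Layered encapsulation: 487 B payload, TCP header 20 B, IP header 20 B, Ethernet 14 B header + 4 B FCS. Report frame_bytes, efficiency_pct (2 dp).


TCP segment = 487 + 20 = 507 B
IP packet = 507 + 20 = 527 B
Ethernet frame = 527 + 14 + 4 = 545 B
Efficiency = app / frame = 487 / 545 = 0.893578 = 89.3578% -> 89.36% (2 dp)

545, 89.36


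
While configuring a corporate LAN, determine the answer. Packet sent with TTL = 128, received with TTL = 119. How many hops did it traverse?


Given: initial TTL = 128, received TTL = 119
Hops = initial TTL - received TTL
Hops = 128 - 119 = 9

9


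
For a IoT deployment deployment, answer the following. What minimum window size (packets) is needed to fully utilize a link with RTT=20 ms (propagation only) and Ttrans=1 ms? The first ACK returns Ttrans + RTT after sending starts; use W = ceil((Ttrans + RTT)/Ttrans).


Given: Ttrans = 1 ms, RTT = 20 ms (= 2 * Tprop, Tprop = 10 ms)
Time until first ACK returns = Ttrans + RTT = 1 + 20 = 21 ms
Need W * Ttrans >= Ttrans + RTT  ->  W >= (Ttrans + RTT) / Ttrans
(Ttrans + RTT) / Ttrans = 21 / 1 = 21
W_min = ceil(21) = 21

21


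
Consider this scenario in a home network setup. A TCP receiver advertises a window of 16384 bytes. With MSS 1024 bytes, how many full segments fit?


Given: RWND = 16384 bytes, MSS = 1024 bytes
Full segments = floor(RWND / MSS)
Full segments = floor(16384 / 1024)
Full segments = floor(16.0) = 16

16


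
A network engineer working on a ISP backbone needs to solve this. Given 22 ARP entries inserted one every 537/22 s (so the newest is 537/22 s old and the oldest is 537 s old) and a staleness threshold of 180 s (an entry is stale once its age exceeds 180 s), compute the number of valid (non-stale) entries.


Ages are k * 537/22 s for k = 1..22 (spacing = 24.4091 s).
Entry k is valid iff k * 537/22 <= 180 iff k <= 22 * 180 / 537 = 7.3743
n_valid = floor(7.3743) = 7
(n_stale = 22 - 7 = 15)

7


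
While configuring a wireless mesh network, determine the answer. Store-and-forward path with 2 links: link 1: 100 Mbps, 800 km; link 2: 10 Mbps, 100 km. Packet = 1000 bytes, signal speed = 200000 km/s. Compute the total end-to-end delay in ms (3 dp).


Packet = 1000 bytes = 8000 bits. Store-and-forward: sum (t_trans + t_prop) per link.
Link 1: t_trans = 8000/(100*10^6) s = 0.0800 ms; t_prop = 800/200000 s = 4.0000 ms; subtotal = 4.0800 ms
Link 2: t_trans = 8000/(10*10^6) s = 0.8000 ms; t_prop = 100/200000 s = 0.5000 ms; subtotal = 1.3000 ms
End-to-end = 4.0800 + 1.3000 = 5.3800 ms -> 5.380 ms (3 dp)

5.380


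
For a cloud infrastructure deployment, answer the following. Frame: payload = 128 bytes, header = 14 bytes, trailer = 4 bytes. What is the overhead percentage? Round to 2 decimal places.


Given: payload = 128 B, header = 14 B, trailer = 4 B
Overhead bytes = header + trailer = 14 + 4 = 18
Total frame = payload + overhead = 128 + 18 = 146
Overhead % = 18 / 146 * 100 = 12.3288% -> 12.33% (2 dp)

12.33


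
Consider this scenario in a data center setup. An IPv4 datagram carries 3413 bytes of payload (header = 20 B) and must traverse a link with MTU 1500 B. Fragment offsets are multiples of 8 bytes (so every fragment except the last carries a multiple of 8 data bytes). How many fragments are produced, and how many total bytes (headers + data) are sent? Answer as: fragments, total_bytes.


Max data per non-final fragment = floor((MTU - header)/8)*8 = floor((1500 - 20)/8)*8 = floor(1480/8)*8 = 1480 B
Final fragment needs no 8-byte alignment: it can carry up to MTU - header = 1480 B
Non-final fragments needed = ceil((payload - 1480) / 1480) = ceil(1933/1480) = ceil(1.3061) = 2
Number of fragments = 2 + 1 = 3
Fragment sizes (data): 2 * 1480 B + 453 B (last, 453 <= 1480 OK)
Total bytes sent = payload + n_frags * header = 3413 + 3*20 = 3413 + 60 = 3473 B

3, 3473


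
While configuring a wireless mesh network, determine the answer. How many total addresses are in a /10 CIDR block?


Given: CIDR prefix /10
Host bits = 32 - 10 = 22
Total addresses = 2^22 = 4194304

4194304


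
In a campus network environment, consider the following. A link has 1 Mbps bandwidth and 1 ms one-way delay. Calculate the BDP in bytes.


Given: bandwidth = 1 Mbps, delay = 1 ms
BDP in bits = 1 * 10^6 * 1 / 1000
BDP in bits = 1000
BDP in bytes = 1000 / 8 = 125

125


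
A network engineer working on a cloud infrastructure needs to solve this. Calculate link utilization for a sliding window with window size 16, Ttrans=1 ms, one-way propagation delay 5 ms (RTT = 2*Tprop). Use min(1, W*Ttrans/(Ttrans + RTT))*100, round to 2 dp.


Given: W = 16, Ttrans = 1 ms, RTT = 10 ms (= 2 * Tprop, Tprop = 5 ms)
Cycle time = Ttrans + RTT = 1 + 10 = 11 ms (first packet sent until its ACK returns)
W * Ttrans = 16 * 1 = 16 ms of sending per cycle
W * Ttrans / (Ttrans + RTT) = 16 / 11 = 1.454545
U = min(1, 1.454545) = 1.000000
U% = 100.00%

100.00


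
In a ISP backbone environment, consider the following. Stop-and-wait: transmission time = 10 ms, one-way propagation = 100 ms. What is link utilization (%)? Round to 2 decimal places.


Given: Ttrans = 10 ms, Tprop = 100 ms
RTT = 2 * Tprop = 2 * 100 = 200 ms
U = Ttrans / (Ttrans + RTT)
U = 10 / (10 + 200)
U = 10 / 210 = 0.047619
U% = 4.76%

4.76


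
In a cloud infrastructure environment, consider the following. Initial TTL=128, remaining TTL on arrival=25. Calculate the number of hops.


Given: initial TTL = 128, received TTL = 25
Hops = initial TTL - received TTL
Hops = 128 - 25 = 103

103


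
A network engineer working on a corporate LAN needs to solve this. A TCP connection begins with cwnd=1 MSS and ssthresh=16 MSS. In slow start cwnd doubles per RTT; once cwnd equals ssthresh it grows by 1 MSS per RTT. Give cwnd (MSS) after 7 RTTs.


RTT 0: cwnd = 1 MSS (initial)
RTT 1: cwnd = 2 MSS (slow start, doubled)
RTT 2: cwnd = 4 MSS (slow start, doubled)
RTT 3: cwnd = 8 MSS (slow start, doubled)
RTT 4: cwnd = 16 MSS (slow start, doubled)
RTT 5: cwnd = 17 MSS (congestion avoidance, +1)
RTT 6: cwnd = 18 MSS (congestion avoidance, +1)
RTT 7: cwnd = 19 MSS (congestion avoidance, +1)

19


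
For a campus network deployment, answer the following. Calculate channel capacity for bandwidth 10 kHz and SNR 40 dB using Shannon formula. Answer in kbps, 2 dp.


Given: B = 10 kHz, SNR = 40 dB
SNR linear = 10^(40/10) = 10000
1 + SNR = 10001
log2(10001) = 13.2878566418
C = 10 * 1000 * 13.2878566418 = 132878.5664 bps
C = 132.878566 kbps -> 132.88 kbps (2 dp)

132.88


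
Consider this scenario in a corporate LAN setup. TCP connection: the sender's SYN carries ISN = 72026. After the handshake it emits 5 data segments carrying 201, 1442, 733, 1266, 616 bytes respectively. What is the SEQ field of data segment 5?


The SYN occupies sequence number ISN = 72026, so the first data byte is ISN + 1 = 72027.
SEQ of data segment i = (ISN + 1) + sum of payload sizes of segments 1..i-1.
Segment 1: SEQ = 72027, payload = 201 bytes
Segment 2: SEQ = 72228, payload = 1442 bytes
Segment 3: SEQ = 73670, payload = 733 bytes
Segment 4: SEQ = 74403, payload = 1266 bytes
Segment 5: SEQ = 75669, payload = 616 bytes
SEQ of segment 5 = 72027 + 201 + 1442 + 733 + 1266 = 75669

75669


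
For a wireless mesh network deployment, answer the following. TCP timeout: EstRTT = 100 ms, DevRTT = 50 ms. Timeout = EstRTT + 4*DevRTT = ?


Given: EstRTT = 100 ms, DevRTT = 50 ms
Timeout = EstRTT + 4 * DevRTT
4 * DevRTT = 4 * 50 = 200
Timeout = 100 + 200 = 300 ms

300


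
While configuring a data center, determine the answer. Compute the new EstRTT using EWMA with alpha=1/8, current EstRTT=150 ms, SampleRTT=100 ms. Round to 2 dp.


Given: EstRTT = 150 ms, SampleRTT = 100 ms, alpha = 1/8
New EstRTT = (1 - alpha) * EstRTT + alpha * SampleRTT
(7/8) * 150 = 131.25
(1/8) * 100 = 12.5
New EstRTT = 131.25 + 12.5 = 143.75 ms -> 143.75 ms (2 dp)

143.75


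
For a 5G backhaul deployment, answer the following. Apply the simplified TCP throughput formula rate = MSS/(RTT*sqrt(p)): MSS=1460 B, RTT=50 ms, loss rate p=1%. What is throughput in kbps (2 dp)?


Given: MSS = 1460 bytes, RTT = 50 ms, loss = 1%
RTT in seconds = 50 / 1000 = 0.05
Loss rate = 1% = 0.01
sqrt(loss) = sqrt(0.01) = 0.1
Throughput (bytes/s) = 1460 / (0.05 * 0.1) = 292000.0000
Throughput (kbps) = 292000.0000 * 8 / 1000 = 2336.000000 -> 2336.00 kbps (2 dp)

2336.00


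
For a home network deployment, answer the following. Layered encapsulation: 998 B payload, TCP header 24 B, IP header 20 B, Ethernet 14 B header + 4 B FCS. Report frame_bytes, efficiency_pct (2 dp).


TCP segment = 998 + 24 = 1022 B
IP packet = 1022 + 20 = 1042 B
Ethernet frame = 1042 + 14 + 4 = 1060 B
Efficiency = app / frame = 998 / 1060 = 0.941509 = 94.1509% -> 94.15% (2 dp)

1060, 94.15


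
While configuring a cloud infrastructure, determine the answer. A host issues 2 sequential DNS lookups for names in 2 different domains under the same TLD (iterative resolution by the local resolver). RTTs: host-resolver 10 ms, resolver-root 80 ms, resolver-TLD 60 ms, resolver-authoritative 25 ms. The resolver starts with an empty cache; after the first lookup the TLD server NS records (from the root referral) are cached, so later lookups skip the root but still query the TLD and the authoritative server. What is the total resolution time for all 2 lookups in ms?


Lookup 1 (cold cache): local + root + TLD + auth = 10 + 80 + 60 + 25 = 175 ms
Lookups 2..2 (TLD NS cached -> skip root; new domain -> still ask TLD and auth): local + TLD + auth = 10 + 60 + 25 = 95 ms each
Remaining 1 lookups: 1 * 95 = 95 ms
Total = 175 + 95 = 270 ms

270


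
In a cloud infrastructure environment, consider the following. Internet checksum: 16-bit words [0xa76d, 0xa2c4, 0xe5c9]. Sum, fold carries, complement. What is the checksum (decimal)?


Given words: [0xa76d, 0xa2c4, 0xe5c9]
Step 1: Sum all words
Raw sum = 42861 + 41668 + 58825 = 143354
Step 2: Fold carry: (12282 + 2) = 12284
One's complement = ~12284 & 0xFFFF = 53251

53251


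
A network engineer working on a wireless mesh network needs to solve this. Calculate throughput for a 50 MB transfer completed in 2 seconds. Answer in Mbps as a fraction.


Given: file = 50 MB, time = 2 s
File in Mb = 50 * 8 = 400 Mb
Throughput = 400 / 2 Mbps
Throughput = 200 Mbps

200


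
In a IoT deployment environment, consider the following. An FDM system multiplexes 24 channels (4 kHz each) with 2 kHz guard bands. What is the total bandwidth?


Given: 24 channels, 4 kHz each, guard = 2 kHz
Channel bandwidth = 24 * 4 = 96 kHz
Guard bands = 23 gaps * 2 kHz = 46 kHz
Total = 96 + 46 = 142 kHz

142


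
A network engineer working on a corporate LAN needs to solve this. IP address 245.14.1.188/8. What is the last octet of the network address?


Given: IP = 245.14.1.188, prefix = /8
Subnet mask = 255.0.0.0
Last octet of IP: 188
Last octet of mask: 0
Network last octet = 188 AND 0 = 0

0


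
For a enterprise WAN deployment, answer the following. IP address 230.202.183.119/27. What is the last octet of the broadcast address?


Given: IP = 230.202.183.119, prefix = /27
Host bits = 32 - 27 = 5
Network last octet = 119 AND mask = 96
Host part size = 2^5 - 1 = 31
Broadcast last octet = 96 OR 31 = 127

127


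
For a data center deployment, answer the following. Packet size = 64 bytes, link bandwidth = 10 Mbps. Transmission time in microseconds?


Given: packet = 64 bytes, bandwidth = 10 Mbps
Packet in bits = 64 * 8 = 512 bits
Bandwidth = 10 * 10^6 = 10000000 bps
Time = 512 / 10000000 seconds
Time in us = 512 * 10^6 / 10000000 = 51.2

51.2


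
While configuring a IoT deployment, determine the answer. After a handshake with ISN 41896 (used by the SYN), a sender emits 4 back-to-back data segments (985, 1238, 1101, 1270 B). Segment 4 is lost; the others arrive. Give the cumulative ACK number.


SYN uses sequence number 41896; first data byte = ISN + 1 = 41897.
Segment 1: SEQ = 41897, len = 985 B, covers [41897, 42881]
Segment 2: SEQ = 42882, len = 1238 B, covers [42882, 44119]
Segment 3: SEQ = 44120, len = 1101 B, covers [44120, 45220]
Segment 4: SEQ = 45221, len = 1270 B, covers [45221, 46490] [LOST]
In-order data received: bytes [41897, 45220] (segments 1..3).
Segment 4 missing -> gap begins at byte 45221.
Cumulative ACK = next expected in-order byte = 41897 + 985 + 1238 + 1101 = 45221

45221


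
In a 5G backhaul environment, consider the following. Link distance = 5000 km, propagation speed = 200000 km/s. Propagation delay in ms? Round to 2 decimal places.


Given: distance = 5000 km, speed = 200000 km/s
Delay = distance / speed = 5000 / 200000 seconds
Delay in ms = 5000 * 1000 / 200000
Delay = 25.0000 ms
Rounded to 2 dp = 25.00 ms

25.00


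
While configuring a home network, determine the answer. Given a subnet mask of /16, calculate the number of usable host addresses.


Given: subnet mask /16
Host bits = 32 - 16 = 16
Total addresses = 2^16 = 65536
Usable hosts = 65536 - 2 (network + broadcast) = 65534

65534


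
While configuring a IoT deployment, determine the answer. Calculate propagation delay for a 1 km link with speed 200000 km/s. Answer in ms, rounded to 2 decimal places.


Given: distance = 1 km, speed = 200000 km/s
Delay = distance / speed = 1 / 200000 seconds
Delay in ms = 1 * 1000 / 200000
Delay = 0.0050 ms
Rounded to 2 dp = 0.01 ms

0.01
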